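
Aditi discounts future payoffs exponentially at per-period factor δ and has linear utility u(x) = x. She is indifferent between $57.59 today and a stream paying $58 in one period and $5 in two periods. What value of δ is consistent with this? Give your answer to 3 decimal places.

δ ≈ 0.920

The stream is worth 58δ + 5δ² today, so 58δ + 5δ² = 57.59.
That is, 5δ² + 58δ − 57.59 = 0, a quadratic in δ.
The positive root is δ = [−58 + √(58² + 4·5·57.59)] / (2·5) = (−58 + 67.200)/10 ≈ 0.920.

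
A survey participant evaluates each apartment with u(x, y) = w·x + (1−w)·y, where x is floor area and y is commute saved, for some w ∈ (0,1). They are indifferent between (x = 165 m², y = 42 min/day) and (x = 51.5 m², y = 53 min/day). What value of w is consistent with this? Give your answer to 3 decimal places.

u(165,42) = u(51.5,53) means w·165 + (1−w)·42 = w·51.5 + (1−w)·53.
Rearranging, 113.5·w − 11·(1−w) = 0.
So w/(1−w) = 11/113.5 = 0.0969, giving w = 11/(113.5+11) = 0.088.

w = 0.088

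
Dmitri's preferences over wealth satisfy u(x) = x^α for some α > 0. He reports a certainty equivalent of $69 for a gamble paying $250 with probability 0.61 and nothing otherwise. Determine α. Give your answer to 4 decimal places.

EU(lottery) = 0.61·250^α + 0.39·0 = 0.61·250^α.
Setting u(69) equal to that: 69^α = 0.61·250^α ⇒ (69/250)^α = 0.61.
Take logs: α = ln 0.61 / ln(69/250) ≈ 0.383963.

α ≈ 0.3840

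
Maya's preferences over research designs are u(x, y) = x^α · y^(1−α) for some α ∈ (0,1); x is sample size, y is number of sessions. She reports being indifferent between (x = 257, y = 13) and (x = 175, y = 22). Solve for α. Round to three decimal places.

α ≈ 0.578

Indifference: 257^α · 13^(1−α) = 175^α · 22^(1−α).
Taking logs: α·ln 257 + (1−α)·ln 13 = α·ln 175 + (1−α)·ln 22, i.e. α·0.384290 = (1−α)·0.526093.
Thus α·(0.910383) = 0.526093, so α = 0.526093/0.910383 ≈ 0.578.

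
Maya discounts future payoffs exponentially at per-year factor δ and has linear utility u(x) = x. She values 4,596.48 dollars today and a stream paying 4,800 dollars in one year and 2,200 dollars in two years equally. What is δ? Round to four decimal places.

The stream is worth 4800δ + 2200δ² today, so 4800δ + 2200δ² = 4596.48.
That is, 2200δ² + 4800δ − 4596.48 = 0, a quadratic in δ.
By the quadratic formula (taking the positive root), δ = (−4800 + √63489024.00) / 4400 ≈ 0.7200.

δ ≈ 0.7200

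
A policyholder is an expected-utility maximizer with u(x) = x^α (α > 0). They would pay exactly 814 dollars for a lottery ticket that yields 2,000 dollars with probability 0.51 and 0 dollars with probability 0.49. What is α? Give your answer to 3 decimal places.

α ≈ 0.749

EU(lottery) = 0.51·2000^α + 0.49·0 = 0.51·2000^α.
Equating: 814^α = 0.51·2000^α, i.e. 0.4070^α = 0.51.
Taking logs: α·ln(814/2000) = ln(0.51), so α = -0.673345 / -0.898942 ≈ 0.749.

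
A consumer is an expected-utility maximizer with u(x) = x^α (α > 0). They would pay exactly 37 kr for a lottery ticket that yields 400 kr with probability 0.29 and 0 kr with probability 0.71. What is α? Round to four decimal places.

α ≈ 0.5200

The lottery's expected utility is 0.29·u(400) + 0.71·u(0) = 0.29·400^α (since u(0) = 0 for α > 0).
Equating: 37^α = 0.29·400^α, i.e. 0.0925^α = 0.29.
Take logs: α = ln 0.29 / ln(37/400) ≈ 0.519996.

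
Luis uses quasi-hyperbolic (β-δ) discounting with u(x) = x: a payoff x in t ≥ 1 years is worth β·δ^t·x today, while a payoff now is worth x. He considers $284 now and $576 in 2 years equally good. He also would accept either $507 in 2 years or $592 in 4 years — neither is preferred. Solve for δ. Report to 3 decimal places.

From the later pair, β·δ^2·507 = β·δ^4·592; dividing through, δ^2 = 507/592 = 0.85642, so δ = 0.92543.

δ ≈ 0.925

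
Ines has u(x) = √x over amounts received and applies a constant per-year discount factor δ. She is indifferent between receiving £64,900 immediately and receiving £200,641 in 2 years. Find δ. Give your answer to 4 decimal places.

The payoff in 2 years is discounted by δ^2, so u(64900) = δ^2·u(200641) and δ^2 = u(64900)/u(200641).
Since u(x) = √x, δ^2 = √(64900/200641) = 0.56874.
Taking the square root: δ = 0.56874^(1/2) ≈ 0.7541.

δ ≈ 0.7541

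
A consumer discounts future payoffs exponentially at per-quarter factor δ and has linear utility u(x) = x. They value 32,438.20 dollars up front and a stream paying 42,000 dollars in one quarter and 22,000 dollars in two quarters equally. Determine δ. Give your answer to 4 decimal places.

Equating present values: 32438.20 = 42000δ + 22000δ².
Rearranged: 22000δ² + 42000δ − 32438.20 = 0.
The positive root is δ = [−42000 + √(42000² + 4·22000·32438.20)] / (2·22000) = (−42000 + 67960.000)/44000 ≈ 0.5900.

δ ≈ 0.5900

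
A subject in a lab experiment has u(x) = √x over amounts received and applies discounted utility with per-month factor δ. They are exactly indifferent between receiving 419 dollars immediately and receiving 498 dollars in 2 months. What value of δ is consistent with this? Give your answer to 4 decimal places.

δ ≈ 0.9577

The payoff in 2 months is discounted by δ^2, so u(419) = δ^2·u(498) and δ^2 = u(419)/u(498).
With u(x) = √x: δ^2 = √419/√498 = √(419/498) = 0.91726.
Taking the square root: δ = 0.91726^(1/2) ≈ 0.9577.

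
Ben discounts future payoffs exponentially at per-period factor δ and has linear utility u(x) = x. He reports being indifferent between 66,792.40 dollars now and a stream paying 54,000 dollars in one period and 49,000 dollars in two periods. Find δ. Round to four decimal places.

δ ≈ 0.7400

Present value of the stream is 54000·δ + 49000·δ². Indifference gives 54000δ + 49000δ² = 66792.40.
That is, 49000δ² + 54000δ − 66792.40 = 0, a quadratic in δ.
The positive root is δ = [−54000 + √(54000² + 4·49000·66792.40)] / (2·49000) = (−54000 + 126520.000)/98000 ≈ 0.7400.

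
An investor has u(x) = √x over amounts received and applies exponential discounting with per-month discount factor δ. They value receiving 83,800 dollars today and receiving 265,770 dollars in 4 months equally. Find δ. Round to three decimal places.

δ ≈ 0.866

Equating discounted utilities: u(83800) = δ^4·u(265770) ⇒ δ^4 = u(83800)/u(265770).
Since u(x) = √x, δ^4 = √(83800/265770) = 0.56152.
So δ = 0.56152^(1/4) ≈ 0.866.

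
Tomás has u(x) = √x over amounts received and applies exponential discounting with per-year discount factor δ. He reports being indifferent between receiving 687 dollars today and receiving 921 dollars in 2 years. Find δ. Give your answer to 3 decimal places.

δ ≈ 0.929

Equating discounted utilities: u(687) = δ^2·u(921) ⇒ δ^2 = u(687)/u(921).
Since u(x) = √x, δ^2 = √(687/921) = 0.86367.
So δ = 0.86367^(1/2) ≈ 0.929.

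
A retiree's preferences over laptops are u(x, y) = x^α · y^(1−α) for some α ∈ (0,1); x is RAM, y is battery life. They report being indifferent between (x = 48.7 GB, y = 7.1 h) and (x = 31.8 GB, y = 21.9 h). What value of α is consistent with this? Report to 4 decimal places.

α ≈ 0.7255

The Cobb–Douglas utilities coincide, so 48.7^α·7.1^(1−α) = 31.8^α·21.9^(1−α).
Taking logs: α·ln 48.7 + (1−α)·ln 7.1 = α·ln 31.8 + (1−α)·ln 21.9, i.e. α·0.4262127 = (1−α)·1.1263919.
Thus α·(1.5526046) = 1.1263919, so α = 1.1263919/1.5526046 ≈ 0.7255.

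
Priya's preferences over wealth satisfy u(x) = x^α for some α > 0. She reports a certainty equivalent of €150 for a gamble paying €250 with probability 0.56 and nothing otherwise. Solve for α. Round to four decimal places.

α ≈ 1.1351

EU(lottery) = 0.56·250^α + 0.44·0 = 0.56·250^α.
Indifference: 150^α = 0.56·250^α, so (150/250)^α = 0.56.
Take logs: α = ln 0.56 / ln(150/250) ≈ 1.135061.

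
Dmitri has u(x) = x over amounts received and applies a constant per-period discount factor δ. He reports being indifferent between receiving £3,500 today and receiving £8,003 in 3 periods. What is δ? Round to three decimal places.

Indifference means u(3500) = δ^3 · u(8003), so δ^3 = u(3500)/u(8003).
With u(x) = x: δ^3 = 3500/8003 = 0.43734.
So δ = 0.43734^(1/3) ≈ 0.759.

δ ≈ 0.759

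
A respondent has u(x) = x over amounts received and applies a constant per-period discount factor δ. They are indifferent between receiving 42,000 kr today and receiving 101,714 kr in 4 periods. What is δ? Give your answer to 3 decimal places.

δ ≈ 0.802

Indifference means u(42000) = δ^4 · u(101714), so δ^4 = u(42000)/u(101714).
With u(x) = x: δ^4 = 42000/101714 = 0.41292.
Hence δ = (0.41292)^(1/4) = 0.80162.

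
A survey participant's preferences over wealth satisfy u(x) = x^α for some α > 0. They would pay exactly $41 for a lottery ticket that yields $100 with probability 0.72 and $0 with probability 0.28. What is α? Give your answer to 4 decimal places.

α ≈ 0.3684

EU(lottery) = 0.72·100^α + 0.28·0 = 0.72·100^α.
Equating: 41^α = 0.72·100^α, i.e. 0.4100^α = 0.72.
Taking logs: α·ln(41/100) = ln(0.72), so α = -0.3285041 / -0.8915981 ≈ 0.3684.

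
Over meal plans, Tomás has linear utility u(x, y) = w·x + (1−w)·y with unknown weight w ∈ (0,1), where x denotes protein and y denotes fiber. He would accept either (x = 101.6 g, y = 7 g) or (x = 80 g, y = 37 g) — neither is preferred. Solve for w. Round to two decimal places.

Indifference: w·101.6 + (1−w)·7 = w·80 + (1−w)·37.
Collecting terms: w·21.6 = (1−w)·30.
The marginal rate of substitution is 30/21.6, so w = 30/(21.6+30) = 0.58.

w = 0.58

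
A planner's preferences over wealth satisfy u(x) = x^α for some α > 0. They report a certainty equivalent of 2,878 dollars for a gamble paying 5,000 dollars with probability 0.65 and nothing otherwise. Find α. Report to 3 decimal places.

α ≈ 0.780

EU(lottery) = 0.65·5000^α + 0.35·0 = 0.65·5000^α.
Setting u(2878) equal to that: 2878^α = 0.65·5000^α ⇒ (2878/5000)^α = 0.65.
α = ln(0.65) / ln(2878/5000) = -0.430783/-0.552342 ≈ 0.780.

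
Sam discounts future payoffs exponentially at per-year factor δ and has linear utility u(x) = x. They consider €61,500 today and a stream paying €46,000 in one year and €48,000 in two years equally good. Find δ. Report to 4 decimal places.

Equating present values: 61500 = 46000δ + 48000δ².
That is, 48000δ² + 46000δ − 61500 = 0, a quadratic in δ.
The positive root is δ = [−46000 + √(46000² + 4·48000·61500)] / (2·48000) = (−46000 + 118000.000)/96000 ≈ 0.7500.

δ ≈ 0.7500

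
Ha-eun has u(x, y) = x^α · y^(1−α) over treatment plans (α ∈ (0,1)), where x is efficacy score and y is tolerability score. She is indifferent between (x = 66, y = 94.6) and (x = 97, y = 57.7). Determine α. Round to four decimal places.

α ≈ 0.5622

Set the two utilities equal: 66^α·94.6^(1−α) = 97^α·57.7^(1−α).
Taking logs: α·ln 66 + (1−α)·ln 94.6 = α·ln 97 + (1−α)·ln 57.7, i.e. α·-0.3850562 = (1−α)·-0.4944003.
Thus α·(-0.8794565) = -0.4944003, so α = -0.4944003/-0.8794565 ≈ 0.5622.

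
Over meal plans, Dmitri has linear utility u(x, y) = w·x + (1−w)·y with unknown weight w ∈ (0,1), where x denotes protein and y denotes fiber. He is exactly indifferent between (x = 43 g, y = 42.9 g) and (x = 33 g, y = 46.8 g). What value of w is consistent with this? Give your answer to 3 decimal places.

w = 0.281

Indifference: w·43 + (1−w)·42.9 = w·33 + (1−w)·46.8.
Collecting terms: w·10 = (1−w)·3.9.
The marginal rate of substitution is 3.9/10, so w = 3.9/(10+3.9) = 0.281.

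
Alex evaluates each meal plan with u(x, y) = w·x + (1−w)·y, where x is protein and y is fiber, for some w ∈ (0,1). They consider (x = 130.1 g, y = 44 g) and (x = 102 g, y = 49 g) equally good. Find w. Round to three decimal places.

u(130.1,44) = u(102,49) means w·130.1 + (1−w)·44 = w·102 + (1−w)·49.
Collecting terms: w·28.1 = (1−w)·5.
So w/(1−w) = 5/28.1 = 0.1779, giving w = 5/(28.1+5) = 0.151.

w = 0.151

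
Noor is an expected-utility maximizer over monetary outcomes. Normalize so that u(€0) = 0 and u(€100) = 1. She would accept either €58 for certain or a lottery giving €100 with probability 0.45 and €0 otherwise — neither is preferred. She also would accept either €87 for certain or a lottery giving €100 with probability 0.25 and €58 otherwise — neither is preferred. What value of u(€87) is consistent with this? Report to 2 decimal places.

0.59

The first gamble pins u(€58): it must equal 0.45·1 + 0.55·0 = 0.45.
The second indifference gives u(€87) = 0.25·u(€100) + 0.75·u(€58) = 0.25·1.00 + 0.75·0.45 = 0.5875.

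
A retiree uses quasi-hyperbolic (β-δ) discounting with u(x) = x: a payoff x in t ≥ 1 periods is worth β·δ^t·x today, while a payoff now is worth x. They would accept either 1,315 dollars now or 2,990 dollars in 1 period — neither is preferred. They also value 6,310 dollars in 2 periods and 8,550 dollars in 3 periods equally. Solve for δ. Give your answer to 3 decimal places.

δ ≈ 0.738

From the later pair, β·δ^2·6310 = β·δ^3·8550; dividing through, δ = 6310/8550 = 0.73801.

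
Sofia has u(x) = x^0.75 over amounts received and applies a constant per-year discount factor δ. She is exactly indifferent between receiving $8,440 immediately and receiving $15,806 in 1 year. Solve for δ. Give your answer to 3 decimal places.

The payoff in 1 year is discounted by δ, so u(8440) = δ·u(15806) and δ = u(8440)/u(15806).
With u(x) = x^0.75: δ = 8440^0.75/15806^0.75 = (8440/15806)^0.75 = 0.62466.

δ ≈ 0.625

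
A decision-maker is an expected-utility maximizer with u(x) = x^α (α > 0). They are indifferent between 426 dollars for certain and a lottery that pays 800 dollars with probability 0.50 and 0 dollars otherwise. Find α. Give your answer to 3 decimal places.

Since u(0) = 0, the lottery's EU is 0.50·800^α.
Equating: 426^α = 0.50·800^α, i.e. 0.5325^α = 0.50.
Take logs: α = ln 0.50 / ln(426/800) ≈ 1.09993.

α ≈ 1.100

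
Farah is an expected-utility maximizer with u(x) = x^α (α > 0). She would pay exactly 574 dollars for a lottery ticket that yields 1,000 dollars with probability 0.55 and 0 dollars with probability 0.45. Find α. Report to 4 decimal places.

EU(lottery) = 0.55·1000^α + 0.45·0 = 0.55·1000^α.
Indifference: 574^α = 0.55·1000^α, so (574/1000)^α = 0.55.
Taking logs: α·ln(574/1000) = ln(0.55), so α = -0.5978370 / -0.5551259 ≈ 1.0769.

α ≈ 1.0769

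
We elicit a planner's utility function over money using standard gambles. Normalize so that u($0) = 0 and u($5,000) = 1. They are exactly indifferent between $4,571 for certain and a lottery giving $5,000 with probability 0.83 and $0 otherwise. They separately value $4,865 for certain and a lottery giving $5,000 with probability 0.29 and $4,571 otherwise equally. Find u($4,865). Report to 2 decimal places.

0.88

First, u($4,571) = 0.83·u($5,000) + 0.17·u($0) = 0.83.
The second indifference gives u($4,865) = 0.29·u($5,000) + 0.71·u($4,571) = 0.29·1.00 + 0.71·0.83 = 0.8793.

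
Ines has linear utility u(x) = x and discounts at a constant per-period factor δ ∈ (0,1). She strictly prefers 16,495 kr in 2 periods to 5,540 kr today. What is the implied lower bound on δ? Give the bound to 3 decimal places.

δ > 0.580

Comparing present values: 5540 < δ^2·16495.
So δ^2 > 5540/16495 = 0.33586; taking the square root of both positive sides preserves the inequality.
δ > (5540/16495)^(1/2) ≈ 0.580.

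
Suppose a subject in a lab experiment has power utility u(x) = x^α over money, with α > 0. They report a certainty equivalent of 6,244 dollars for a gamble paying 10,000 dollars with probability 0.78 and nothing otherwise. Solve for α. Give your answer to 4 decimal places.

EU(lottery) = 0.78·10000^α + 0.22·0 = 0.78·10000^α.
Equating: 6244^α = 0.78·10000^α, i.e. 0.6244^α = 0.78.
Taking logs: α·ln(6244/10000) = ln(0.78), so α = -0.2484614 / -0.4709641 ≈ 0.5276.

α ≈ 0.5276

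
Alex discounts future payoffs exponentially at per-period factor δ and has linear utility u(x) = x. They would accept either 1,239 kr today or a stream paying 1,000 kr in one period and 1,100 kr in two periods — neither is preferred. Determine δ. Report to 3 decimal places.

δ ≈ 0.700

The stream is worth 1000δ + 1100δ² today, so 1000δ + 1100δ² = 1239.
That is, 1100δ² + 1000δ − 1239 = 0, a quadratic in δ.
δ = (−1000 + √(1000² + 4·1100·1239)) / (2·1100) = (−1000 + √6451600.00) / 2200 ≈ 0.700.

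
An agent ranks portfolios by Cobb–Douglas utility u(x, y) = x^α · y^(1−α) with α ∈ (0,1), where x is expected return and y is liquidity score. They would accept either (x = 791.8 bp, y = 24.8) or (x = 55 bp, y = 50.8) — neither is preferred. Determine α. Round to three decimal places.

The Cobb–Douglas utilities coincide, so 791.8^α·24.8^(1−α) = 55^α·50.8^(1−α).
(791.8/55)^α = (50.8/24.8)^(1−α); take logs: α·ln(791.8/55) = (1−α)·ln(50.8/24.8), i.e. α·2.666976 = (1−α)·0.717053.
So α/(1−α) = (0.717053)/(2.666976) = 0.268864, and α = 0.268864/1.268864 ≈ 0.212.

α ≈ 0.212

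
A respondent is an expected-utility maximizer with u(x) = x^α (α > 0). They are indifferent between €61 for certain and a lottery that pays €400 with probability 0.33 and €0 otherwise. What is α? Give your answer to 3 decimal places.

The lottery's expected utility is 0.33·u(400) + 0.67·u(0) = 0.33·400^α (since u(0) = 0 for α > 0).
Equating: 61^α = 0.33·400^α, i.e. 0.1525^α = 0.33.
Taking logs: α·ln(61/400) = ln(0.33), so α = -1.108663 / -1.880591 ≈ 0.590.

α ≈ 0.590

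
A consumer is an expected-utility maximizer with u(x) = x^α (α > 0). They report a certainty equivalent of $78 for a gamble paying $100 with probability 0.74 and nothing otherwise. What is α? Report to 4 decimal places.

α ≈ 1.2119

The lottery's expected utility is 0.74·u(100) + 0.26·u(0) = 0.74·100^α (since u(0) = 0 for α > 0).
Indifference: 78^α = 0.74·100^α, so (78/100)^α = 0.74.
Taking logs: α·ln(78/100) = ln(0.74), so α = -0.3011051 / -0.2484614 ≈ 1.2119.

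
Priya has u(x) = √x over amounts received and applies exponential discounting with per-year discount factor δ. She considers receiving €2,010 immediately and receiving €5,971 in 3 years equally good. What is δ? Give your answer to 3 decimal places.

The payoff in 3 years is discounted by δ^3, so u(2010) = δ^3·u(5971) and δ^3 = u(2010)/u(5971).
With u(x) = √x: δ^3 = √2010/√5971 = √(2010/5971) = 0.58020.
So δ = 0.58020^(1/3) ≈ 0.834.

δ ≈ 0.834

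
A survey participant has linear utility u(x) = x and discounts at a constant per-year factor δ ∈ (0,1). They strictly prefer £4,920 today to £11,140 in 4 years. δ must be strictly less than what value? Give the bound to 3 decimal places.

Comparing present values: 4920 > δ^4·11140.
Hence δ^4 < 4920/11140 = 0.44165, and x ↦ x^(1/4) is increasing on (0,∞).
δ < (4920/11140)^(1/4) ≈ 0.815.

δ < 0.815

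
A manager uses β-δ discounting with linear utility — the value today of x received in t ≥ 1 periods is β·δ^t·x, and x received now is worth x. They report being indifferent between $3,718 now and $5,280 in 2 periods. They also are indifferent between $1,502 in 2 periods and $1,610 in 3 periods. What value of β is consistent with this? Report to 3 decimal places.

β ≈ 0.809

The second indifference involves only future payoffs, so β cancels: β·δ^2·1502 = β·δ^3·1610, giving δ = 1502/1610 = 0.93292.
Substituting δ into 3718 = β·δ^2·5280: β = 3718/(4595.386) ≈ 0.809.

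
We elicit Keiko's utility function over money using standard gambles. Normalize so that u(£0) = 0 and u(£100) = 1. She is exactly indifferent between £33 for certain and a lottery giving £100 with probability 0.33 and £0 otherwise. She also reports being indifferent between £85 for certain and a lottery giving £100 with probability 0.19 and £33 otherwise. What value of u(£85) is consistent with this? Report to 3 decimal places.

0.457

First, u(£33) = 0.33·u(£100) + 0.67·u(£0) = 0.33.
Then u(£85) = 0.19·u(£100) + 0.81·u(£33) = 0.19·1.00 + 0.81·0.33 = 0.4573.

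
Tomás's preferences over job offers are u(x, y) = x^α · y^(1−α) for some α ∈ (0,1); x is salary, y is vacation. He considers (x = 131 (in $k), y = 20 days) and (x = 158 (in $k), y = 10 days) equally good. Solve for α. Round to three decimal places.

α ≈ 0.787

The Cobb–Douglas utilities coincide, so 131^α·20^(1−α) = 158^α·10^(1−α).
Rearrange to (131/158)^α = (10/20)^(1−α) and take logs: α·-0.187398 = (1−α)·-0.693147.
So α/(1−α) = (-0.693147)/(-0.187398) = 3.698796, and α = 3.698796/4.698796 ≈ 0.787.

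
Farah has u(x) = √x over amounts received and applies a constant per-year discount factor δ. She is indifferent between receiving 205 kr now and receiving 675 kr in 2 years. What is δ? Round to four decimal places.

Equating discounted utilities: u(205) = δ^2·u(675) ⇒ δ^2 = u(205)/u(675).
With u(x) = √x: δ^2 = √205/√675 = √(205/675) = 0.55109.
Taking the square root: δ = 0.55109^(1/2) ≈ 0.7424.

δ ≈ 0.7424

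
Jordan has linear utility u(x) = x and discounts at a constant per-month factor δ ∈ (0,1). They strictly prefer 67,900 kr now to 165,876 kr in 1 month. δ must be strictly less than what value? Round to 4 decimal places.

Under u(x) = x this choice says 67900 > δ·165876.
So δ < 67900/165876 = 0.40934.

δ < 0.4093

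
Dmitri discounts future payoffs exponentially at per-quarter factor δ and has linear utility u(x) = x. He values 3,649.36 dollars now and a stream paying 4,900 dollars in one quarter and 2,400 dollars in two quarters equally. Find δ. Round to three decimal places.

δ ≈ 0.580

Present value of the stream is 4900·δ + 2400·δ². Indifference gives 4900δ + 2400δ² = 3649.36.
Rearranged: 2400δ² + 4900δ − 3649.36 = 0.
The positive root is δ = [−4900 + √(4900² + 4·2400·3649.36)] / (2·2400) = (−4900 + 7684.000)/4800 ≈ 0.580.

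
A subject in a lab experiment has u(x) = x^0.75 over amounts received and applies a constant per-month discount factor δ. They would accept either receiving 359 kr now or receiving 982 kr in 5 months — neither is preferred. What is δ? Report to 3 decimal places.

Equating discounted utilities: u(359) = δ^5·u(982) ⇒ δ^5 = u(359)/u(982).
Since u(x) = x^0.75, δ^5 = (359/982)^0.75 = 0.36558^0.75 = 0.47015.
Taking the 5th root: δ = 0.47015^(1/5) ≈ 0.860.

δ ≈ 0.860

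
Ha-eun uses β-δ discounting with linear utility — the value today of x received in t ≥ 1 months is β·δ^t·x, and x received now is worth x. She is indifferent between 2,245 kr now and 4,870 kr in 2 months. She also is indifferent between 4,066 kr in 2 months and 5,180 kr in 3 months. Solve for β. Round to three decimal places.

β ≈ 0.748

Both payoffs in the second observation are in the future, so β drops out: δ^2·4066 = δ^3·5180 ⇒ δ = 4066/5180 = 0.78494.
Now use the now-vs-future pair: 2245 = β·δ^2·4870 gives β = 2245/(0.61613·4870) ≈ 0.748.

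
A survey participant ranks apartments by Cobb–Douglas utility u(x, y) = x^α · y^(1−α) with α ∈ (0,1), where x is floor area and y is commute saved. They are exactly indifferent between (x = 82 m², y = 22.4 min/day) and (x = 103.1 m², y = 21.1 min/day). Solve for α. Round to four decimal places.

The Cobb–Douglas utilities coincide, so 82^α·22.4^(1−α) = 103.1^α·21.1^(1−α).
Rearrange to (82/103.1)^α = (21.1/22.4)^(1−α) and take logs: α·-0.2289801 = (1−α)·-0.0597879.
With A = -0.2289801 and B = -0.0597879: α·A = (1−α)·B, so α = B/(A+B) = -0.0597879/-0.2887680 ≈ 0.2070.

α ≈ 0.2070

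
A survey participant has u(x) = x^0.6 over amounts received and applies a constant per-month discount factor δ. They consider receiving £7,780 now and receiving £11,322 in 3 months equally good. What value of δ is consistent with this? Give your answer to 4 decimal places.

δ ≈ 0.9277

The payoff in 3 months is discounted by δ^3, so u(7780) = δ^3·u(11322) and δ^3 = u(7780)/u(11322).
With u(x) = x^0.6: δ^3 = 7780^0.6/11322^0.6 = (7780/11322)^0.6 = 0.79842.
Hence δ = (0.79842)^(1/3) = 0.927708.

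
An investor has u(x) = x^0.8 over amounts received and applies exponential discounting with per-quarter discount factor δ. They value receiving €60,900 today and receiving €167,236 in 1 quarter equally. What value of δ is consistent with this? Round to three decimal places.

Indifference means u(60900) = δ · u(167236), so δ = u(60900)/u(167236).
With u(x) = x^0.8: δ = 60900^0.8/167236^0.8 = (60900/167236)^0.8 = 0.44569.

δ ≈ 0.446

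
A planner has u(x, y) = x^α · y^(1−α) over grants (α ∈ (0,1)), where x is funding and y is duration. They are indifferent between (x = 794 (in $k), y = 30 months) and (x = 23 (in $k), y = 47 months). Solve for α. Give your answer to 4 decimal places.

Set the two utilities equal: 794^α·30^(1−α) = 23^α·47^(1−α).
Taking logs: α·ln 794 + (1−α)·ln 30 = α·ln 23 + (1−α)·ln 47, i.e. α·3.5415892 = (1−α)·0.4489502.
With A = 3.5415892 and B = 0.4489502: α·A = (1−α)·B, so α = B/(A+B) = 0.4489502/3.9905394 ≈ 0.1125.

α ≈ 0.1125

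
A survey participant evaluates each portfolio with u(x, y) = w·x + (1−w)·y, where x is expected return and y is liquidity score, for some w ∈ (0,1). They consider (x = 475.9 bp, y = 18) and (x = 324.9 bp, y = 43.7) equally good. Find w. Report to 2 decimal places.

w = 0.15

u(475.9,18) = u(324.9,43.7) means w·475.9 + (1−w)·18 = w·324.9 + (1−w)·43.7.
w·(475.9−324.9) = (1−w)·(43.7−18), i.e. w·151 = (1−w)·25.7.
Hence w = 25.7/(151+25.7) = 25.7/176.7 = 0.15.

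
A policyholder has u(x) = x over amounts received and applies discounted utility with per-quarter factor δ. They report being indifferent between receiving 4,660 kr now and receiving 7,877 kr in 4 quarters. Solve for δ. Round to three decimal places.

δ ≈ 0.877

Indifference means u(4660) = δ^4 · u(7877), so δ^4 = u(4660)/u(7877).
With u(x) = x: δ^4 = 4660/7877 = 0.59160.
Hence δ = (0.59160)^(1/4) = 0.87701.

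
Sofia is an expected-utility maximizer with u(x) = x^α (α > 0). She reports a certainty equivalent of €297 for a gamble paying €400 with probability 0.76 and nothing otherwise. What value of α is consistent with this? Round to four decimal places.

α ≈ 0.9218

Since u(0) = 0, the lottery's EU is 0.76·400^α.
Setting u(297) equal to that: 297^α = 0.76·400^α ⇒ (297/400)^α = 0.76.
Take logs: α = ln 0.76 / ln(297/400) ≈ 0.921757.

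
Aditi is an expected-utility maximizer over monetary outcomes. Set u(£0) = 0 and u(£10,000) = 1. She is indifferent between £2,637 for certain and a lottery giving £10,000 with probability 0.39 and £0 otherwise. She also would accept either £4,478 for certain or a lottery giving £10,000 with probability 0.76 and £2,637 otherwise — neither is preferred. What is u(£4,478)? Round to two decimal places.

From the first indifference, u(£2,637) = 0.39·u(£10,000) + 0.61·u(£0) = 0.39·1 + 0.61·0 = 0.39.
Chaining: u(£4,478) = 0.76·1.00 + 0.24·0.39 = 0.8536.

0.85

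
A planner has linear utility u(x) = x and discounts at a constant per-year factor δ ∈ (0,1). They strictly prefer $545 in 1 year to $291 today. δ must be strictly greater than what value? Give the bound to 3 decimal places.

δ > 0.534

The preference means 291 < δ·545.
So δ > 291/545 = 0.53394.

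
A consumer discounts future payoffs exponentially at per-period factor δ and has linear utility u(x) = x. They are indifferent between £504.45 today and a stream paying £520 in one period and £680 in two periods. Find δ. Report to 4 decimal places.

δ ≈ 0.5600

Equating present values: 504.45 = 520δ + 680δ².
Rearranged: 680δ² + 520δ − 504.45 = 0.
The positive root is δ = [−520 + √(520² + 4·680·504.45)] / (2·680) = (−520 + 1281.602)/1360 ≈ 0.5600.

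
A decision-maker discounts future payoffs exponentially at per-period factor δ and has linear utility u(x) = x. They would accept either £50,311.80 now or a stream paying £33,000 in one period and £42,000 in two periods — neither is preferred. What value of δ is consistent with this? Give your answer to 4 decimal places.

Present value of the stream is 33000·δ + 42000·δ². Indifference gives 33000δ + 42000δ² = 50311.80.
That is, 42000δ² + 33000δ − 50311.80 = 0, a quadratic in δ.
The positive root is δ = [−33000 + √(33000² + 4·42000·50311.80)] / (2·42000) = (−33000 + 97680.000)/84000 ≈ 0.7700.

δ ≈ 0.7700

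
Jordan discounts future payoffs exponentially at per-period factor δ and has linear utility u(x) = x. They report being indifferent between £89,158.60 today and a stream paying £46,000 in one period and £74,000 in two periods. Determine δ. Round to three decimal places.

Equating present values: 89158.60 = 46000δ + 74000δ².
Rearranged: 74000δ² + 46000δ − 89158.60 = 0.
By the quadratic formula (taking the positive root), δ = (−46000 + √28506945600.00) / 148000 ≈ 0.830.

δ ≈ 0.830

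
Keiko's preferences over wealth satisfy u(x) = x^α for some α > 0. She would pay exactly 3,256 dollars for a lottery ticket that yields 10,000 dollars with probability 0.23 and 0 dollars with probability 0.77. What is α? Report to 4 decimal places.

α ≈ 1.3098

The lottery's expected utility is 0.23·u(10000) + 0.77·u(0) = 0.23·10000^α (since u(0) = 0 for α > 0).
Indifference: 3256^α = 0.23·10000^α, so (3256/10000)^α = 0.23.
α = ln(0.23) / ln(3256/10000) = -1.4696760/-1.1220856 ≈ 1.3098.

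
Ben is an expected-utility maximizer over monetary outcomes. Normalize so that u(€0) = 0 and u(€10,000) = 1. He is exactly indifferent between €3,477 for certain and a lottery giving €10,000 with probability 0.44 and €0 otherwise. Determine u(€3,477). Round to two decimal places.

The indifference gives u(€3,477) = 0.44·u(€10,000) + 0.56·u(€0) = 0.44·1 + 0.56·0 = 0.44.

0.44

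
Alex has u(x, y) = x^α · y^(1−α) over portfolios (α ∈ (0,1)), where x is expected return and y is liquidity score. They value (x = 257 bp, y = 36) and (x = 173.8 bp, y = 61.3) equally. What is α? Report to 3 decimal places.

α ≈ 0.576

The Cobb–Douglas utilities coincide, so 257^α·36^(1−α) = 173.8^α·61.3^(1−α).
Taking logs: α·ln 257 + (1−α)·ln 36 = α·ln 173.8 + (1−α)·ln 61.3, i.e. α·0.391171 = (1−α)·0.532261.
Thus α·(0.923432) = 0.532261, so α = 0.532261/0.923432 ≈ 0.576.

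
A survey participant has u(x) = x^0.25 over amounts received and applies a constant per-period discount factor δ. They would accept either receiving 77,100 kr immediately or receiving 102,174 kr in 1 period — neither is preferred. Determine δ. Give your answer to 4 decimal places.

δ ≈ 0.9320

Indifference means u(77100) = δ · u(102174), so δ = u(77100)/u(102174).
With u(x) = x^0.25: δ = 77100^0.25/102174^0.25 = (77100/102174)^0.25 = 0.93203.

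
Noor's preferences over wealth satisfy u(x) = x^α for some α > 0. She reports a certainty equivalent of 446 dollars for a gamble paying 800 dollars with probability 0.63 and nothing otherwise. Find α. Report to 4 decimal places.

α ≈ 0.7908

EU(lottery) = 0.63·800^α + 0.37·0 = 0.63·800^α.
Indifference: 446^α = 0.63·800^α, so (446/800)^α = 0.63.
Take logs: α = ln 0.63 / ln(446/800) ≈ 0.790760.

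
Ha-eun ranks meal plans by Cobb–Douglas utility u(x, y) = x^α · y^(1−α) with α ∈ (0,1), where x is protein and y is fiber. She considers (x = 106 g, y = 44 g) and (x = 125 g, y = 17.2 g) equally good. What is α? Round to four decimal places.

The Cobb–Douglas utilities coincide, so 106^α·44^(1−α) = 125^α·17.2^(1−α).
Rearrange to (106/125)^α = (17.2/44)^(1−α) and take logs: α·-0.1648746 = (1−α)·-0.9392803.
So α/(1−α) = (-0.9392803)/(-0.1648746) = 5.6969376, and α = 5.6969376/6.6969376 ≈ 0.8507.

α ≈ 0.8507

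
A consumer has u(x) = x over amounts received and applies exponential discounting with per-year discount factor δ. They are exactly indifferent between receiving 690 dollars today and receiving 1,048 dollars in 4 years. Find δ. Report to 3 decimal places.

Indifference means u(690) = δ^4 · u(1048), so δ^4 = u(690)/u(1048).
With u(x) = x: δ^4 = 690/1048 = 0.65840.
Hence δ = (0.65840)^(1/4) = 0.90079.

δ ≈ 0.901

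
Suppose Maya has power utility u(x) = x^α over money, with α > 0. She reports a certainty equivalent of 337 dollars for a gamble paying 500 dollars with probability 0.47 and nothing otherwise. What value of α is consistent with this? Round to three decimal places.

α ≈ 1.914

Since u(0) = 0, the lottery's EU is 0.47·500^α.
Equating: 337^α = 0.47·500^α, i.e. 0.6740^α = 0.47.
α = ln(0.47) / ln(337/500) = -0.755023/-0.394525 ≈ 1.914.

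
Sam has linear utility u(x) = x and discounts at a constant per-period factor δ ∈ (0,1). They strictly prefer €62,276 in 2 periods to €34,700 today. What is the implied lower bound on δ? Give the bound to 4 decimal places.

The preference means 34700 < δ^2·62276.
Dividing by 62276: δ^2 > 0.55720. Both sides are positive, so the square root keeps the direction.
δ > 0.55720^(1/2) = 0.7465.

δ > 0.7465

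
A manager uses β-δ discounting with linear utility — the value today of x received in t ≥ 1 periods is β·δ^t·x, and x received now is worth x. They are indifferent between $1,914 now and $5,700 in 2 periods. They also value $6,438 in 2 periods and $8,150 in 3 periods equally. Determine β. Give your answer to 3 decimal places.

Both payoffs in the second observation are in the future, so β drops out: δ^2·6438 = δ^3·8150 ⇒ δ = 6438/8150 = 0.78994.
Substituting δ into 1914 = β·δ^2·5700: β = 1914/(3556.818) ≈ 0.538.

β ≈ 0.538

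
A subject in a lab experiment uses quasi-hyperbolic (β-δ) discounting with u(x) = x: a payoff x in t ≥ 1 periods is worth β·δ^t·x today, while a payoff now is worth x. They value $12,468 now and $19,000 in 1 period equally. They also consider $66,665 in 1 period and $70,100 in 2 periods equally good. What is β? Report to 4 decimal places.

Both payoffs in the second observation are in the future, so β drops out: δ^1·66665 = δ^2·70100 ⇒ δ = 66665/70100 = 0.95100.
The first indifference: 12468 = β·δ·19000, so β = 12468/(δ·19000) = 12468/(0.95100·19000) ≈ 0.6900.

β ≈ 0.6900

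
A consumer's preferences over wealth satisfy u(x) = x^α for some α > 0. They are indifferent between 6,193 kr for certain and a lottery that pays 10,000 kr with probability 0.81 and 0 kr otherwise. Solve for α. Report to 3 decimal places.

EU(lottery) = 0.81·10000^α + 0.19·0 = 0.81·10000^α.
Setting u(6193) equal to that: 6193^α = 0.81·10000^α ⇒ (6193/10000)^α = 0.81.
α = ln(0.81) / ln(6193/10000) = -0.210721/-0.479165 ≈ 0.440.

α ≈ 0.440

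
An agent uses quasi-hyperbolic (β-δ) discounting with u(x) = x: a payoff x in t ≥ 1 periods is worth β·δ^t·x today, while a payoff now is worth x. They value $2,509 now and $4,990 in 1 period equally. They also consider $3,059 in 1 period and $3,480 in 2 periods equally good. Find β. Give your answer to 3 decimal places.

From the later pair, β·δ^1·3059 = β·δ^2·3480; dividing through, δ = 3059/3480 = 0.87902.
Substituting δ into 2509 = β·δ·4990: β = 2509/(4386.325) ≈ 0.572.

β ≈ 0.572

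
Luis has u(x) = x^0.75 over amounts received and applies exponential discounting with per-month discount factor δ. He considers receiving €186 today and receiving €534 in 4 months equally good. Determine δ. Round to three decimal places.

Indifference means u(186) = δ^4 · u(534), so δ^4 = u(186)/u(534).
Since u(x) = x^0.75, δ^4 = (186/534)^0.75 = 0.34831^0.75 = 0.45340.
So δ = 0.45340^(1/4) ≈ 0.821.

δ ≈ 0.821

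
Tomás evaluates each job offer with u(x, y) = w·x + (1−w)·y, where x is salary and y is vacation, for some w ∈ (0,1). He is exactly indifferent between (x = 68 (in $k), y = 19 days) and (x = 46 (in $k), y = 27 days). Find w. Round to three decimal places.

w = 0.267

Indifference: w·68 + (1−w)·19 = w·46 + (1−w)·27.
Rearranging, 22·w − 8·(1−w) = 0.
So w/(1−w) = 8/22 = 0.3636, giving w = 8/(22+8) = 0.267.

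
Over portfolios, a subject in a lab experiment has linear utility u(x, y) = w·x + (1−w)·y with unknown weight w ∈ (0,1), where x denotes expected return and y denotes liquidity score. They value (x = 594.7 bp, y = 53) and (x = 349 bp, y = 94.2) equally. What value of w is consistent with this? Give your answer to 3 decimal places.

w = 0.144

Equating utilities: w·594.7 + (1−w)·53 = w·349 + (1−w)·94.2.
Rearranging, 245.7·w − 41.2·(1−w) = 0.
So w/(1−w) = 41.2/245.7 = 0.1677, giving w = 41.2/(245.7+41.2) = 0.144.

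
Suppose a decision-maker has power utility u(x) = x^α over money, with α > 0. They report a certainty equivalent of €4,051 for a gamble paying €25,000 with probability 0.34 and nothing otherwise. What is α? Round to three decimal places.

α ≈ 0.593

The lottery's expected utility is 0.34·u(25000) + 0.66·u(0) = 0.34·25000^α (since u(0) = 0 for α > 0).
Equating: 4051^α = 0.34·25000^α, i.e. 0.1620^α = 0.34.
α = ln(0.34) / ln(4051/25000) = -1.078810/-1.819912 ≈ 0.593.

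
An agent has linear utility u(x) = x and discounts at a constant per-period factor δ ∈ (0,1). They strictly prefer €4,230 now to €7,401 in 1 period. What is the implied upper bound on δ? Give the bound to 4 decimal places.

Under u(x) = x this choice says 4230 > δ·7401.
Dividing through by 7401 gives δ < 0.57154.

δ < 0.5715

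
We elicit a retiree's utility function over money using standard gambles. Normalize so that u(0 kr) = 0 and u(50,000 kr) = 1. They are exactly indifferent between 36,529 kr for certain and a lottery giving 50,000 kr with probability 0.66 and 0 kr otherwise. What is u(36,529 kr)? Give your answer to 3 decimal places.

By the standard-gamble method, u(36,529 kr) is just the indifference probability on the best outcome: 0.66.

0.660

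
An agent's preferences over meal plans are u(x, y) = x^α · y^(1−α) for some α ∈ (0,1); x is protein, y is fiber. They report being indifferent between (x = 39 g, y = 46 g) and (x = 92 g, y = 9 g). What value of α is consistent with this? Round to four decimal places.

The Cobb–Douglas utilities coincide, so 39^α·46^(1−α) = 92^α·9^(1−α).
(39/92)^α = (9/46)^(1−α); take logs: α·ln(39/92) = (1−α)·ln(9/46), i.e. α·-0.8582269 = (1−α)·-1.6314168.
Thus α·(-2.4896437) = -1.6314168, so α = -1.6314168/-2.4896437 ≈ 0.6553.

α ≈ 0.6553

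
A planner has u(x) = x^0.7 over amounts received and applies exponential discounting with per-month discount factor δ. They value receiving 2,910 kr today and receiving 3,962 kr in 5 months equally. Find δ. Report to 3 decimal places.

δ ≈ 0.958

The payoff in 5 months is discounted by δ^5, so u(2910) = δ^5·u(3962) and δ^5 = u(2910)/u(3962).
Since u(x) = x^0.7, δ^5 = (2910/3962)^0.7 = 0.73448^0.7 = 0.80572.
So δ = 0.80572^(1/5) ≈ 0.958.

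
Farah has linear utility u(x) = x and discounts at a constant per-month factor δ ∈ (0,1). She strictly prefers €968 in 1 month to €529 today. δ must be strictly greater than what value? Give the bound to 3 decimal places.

Comparing present values: 529 < δ·968.
Dividing through by 968 gives δ > 0.54649.

δ > 0.546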